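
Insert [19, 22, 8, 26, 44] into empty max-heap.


Insert 19: [19]
Insert 22: [22, 19]
Insert 8: [22, 19, 8]
Insert 26: [26, 22, 8, 19]
Insert 44: [44, 26, 8, 19, 22]

Final heap: [44, 26, 8, 19, 22]


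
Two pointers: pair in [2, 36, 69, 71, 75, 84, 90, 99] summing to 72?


lo=0(2)+hi=7(99)=101
lo=0(2)+hi=6(90)=92
lo=0(2)+hi=5(84)=86
lo=0(2)+hi=4(75)=77
lo=0(2)+hi=3(71)=73
lo=0(2)+hi=2(69)=71
lo=1(36)+hi=2(69)=105

No pair found


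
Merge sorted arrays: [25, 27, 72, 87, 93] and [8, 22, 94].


Take 8 from B
Take 22 from B
Take 25 from A
Take 27 from A
Take 72 from A
Take 87 from A
Take 93 from A

Merged: [8, 22, 25, 27, 72, 87, 93, 94]


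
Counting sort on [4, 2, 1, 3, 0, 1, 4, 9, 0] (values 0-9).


Input: [4, 2, 1, 3, 0, 1, 4, 9, 0]
Counts: [2, 2, 1, 1, 2, 0, 0, 0, 0, 1]

Sorted: [0, 0, 1, 1, 2, 3, 4, 4, 9]


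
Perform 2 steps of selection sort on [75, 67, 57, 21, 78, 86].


Initial: [75, 67, 57, 21, 78, 86]
Step 1: min=21 at 3
  Swap: [21, 67, 57, 75, 78, 86]
Step 2: min=57 at 2
  Swap: [21, 57, 67, 75, 78, 86]

After 2 steps: [21, 57, 67, 75, 78, 86]


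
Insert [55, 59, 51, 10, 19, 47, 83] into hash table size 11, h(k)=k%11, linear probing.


Insert 55: h=0 -> slot 0
Insert 59: h=4 -> slot 4
Insert 51: h=7 -> slot 7
Insert 10: h=10 -> slot 10
Insert 19: h=8 -> slot 8
Insert 47: h=3 -> slot 3
Insert 83: h=6 -> slot 6

Table: [55, None, None, 47, 59, None, 83, 51, 19, None, 10]


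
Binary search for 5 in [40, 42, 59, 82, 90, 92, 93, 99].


Step 1: lo=0, hi=7, mid=3, val=82
Step 2: lo=0, hi=2, mid=1, val=42
Step 3: lo=0, hi=0, mid=0, val=40

Not found


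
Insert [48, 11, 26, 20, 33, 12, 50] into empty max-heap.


Insert 48: [48]
Insert 11: [48, 11]
Insert 26: [48, 11, 26]
Insert 20: [48, 20, 26, 11]
Insert 33: [48, 33, 26, 11, 20]
Insert 12: [48, 33, 26, 11, 20, 12]
Insert 50: [50, 33, 48, 11, 20, 12, 26]

Final heap: [50, 33, 48, 11, 20, 12, 26]


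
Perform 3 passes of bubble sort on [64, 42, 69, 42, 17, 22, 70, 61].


Initial: [64, 42, 69, 42, 17, 22, 70, 61]
Pass 1: [42, 64, 42, 17, 22, 69, 61, 70] (5 swaps)
Pass 2: [42, 42, 17, 22, 64, 61, 69, 70] (4 swaps)
Pass 3: [42, 17, 22, 42, 61, 64, 69, 70] (3 swaps)

After 3 passes: [42, 17, 22, 42, 61, 64, 69, 70]


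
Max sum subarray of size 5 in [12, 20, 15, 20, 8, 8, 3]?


[0:5]: 75
[1:6]: 71
[2:7]: 54

Max: 75 at [0:5]


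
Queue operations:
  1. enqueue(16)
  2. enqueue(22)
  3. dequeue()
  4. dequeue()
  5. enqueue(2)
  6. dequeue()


enqueue(16) -> [16]
enqueue(22) -> [16, 22]
dequeue()->16, [22]
dequeue()->22, []
enqueue(2) -> [2]
dequeue()->2, []

Final queue: []


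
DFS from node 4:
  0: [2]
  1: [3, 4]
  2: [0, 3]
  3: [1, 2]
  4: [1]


Visit 4, push [1]
Visit 1, push [3]
Visit 3, push [2]
Visit 2, push [0]
Visit 0, push []

DFS order: [4, 1, 3, 2, 0]


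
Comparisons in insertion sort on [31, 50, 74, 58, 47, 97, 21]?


Algorithm: insertion sort
Input: [31, 50, 74, 58, 47, 97, 21]
Sorted: [21, 31, 47, 50, 58, 74, 97]

15


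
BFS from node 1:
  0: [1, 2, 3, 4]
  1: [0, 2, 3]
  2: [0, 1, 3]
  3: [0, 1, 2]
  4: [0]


Visit 1, enqueue [0, 2, 3]
Visit 0, enqueue [4]
Visit 2, enqueue []
Visit 3, enqueue []
Visit 4, enqueue []

BFS order: [1, 0, 2, 3, 4]


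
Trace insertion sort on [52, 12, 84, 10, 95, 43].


Initial: [52, 12, 84, 10, 95, 43]
Insert 12: [12, 52, 84, 10, 95, 43]
Insert 84: [12, 52, 84, 10, 95, 43]
Insert 10: [10, 12, 52, 84, 95, 43]
Insert 95: [10, 12, 52, 84, 95, 43]
Insert 43: [10, 12, 43, 52, 84, 95]

Sorted: [10, 12, 43, 52, 84, 95]


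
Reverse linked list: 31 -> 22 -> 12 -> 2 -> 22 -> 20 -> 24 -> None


Step 1: curr=31, set curr.next=prev(None) | reversed so far: 31
Step 2: curr=22, set curr.next=prev(31) | reversed so far: 22 -> 31
Step 3: curr=12, set curr.next=prev(22) | reversed so far: 12 -> 22 -> 31
Step 4: curr=2, set curr.next=prev(12) | reversed so far: 2 -> 12 -> 22 -> 31
Step 5: curr=22, set curr.next=prev(2) | reversed so far: 22 -> 2 -> 12 -> 22 -> 31
Step 6: curr=20, set curr.next=prev(22) | reversed so far: 20 -> 22 -> 2 -> 12 -> 22 -> 31
Step 7: curr=24, set curr.next=prev(20) | reversed so far: 24 -> 20 -> 22 -> 2 -> 12 -> 22 -> 31

24 -> 20 -> 22 -> 2 -> 12 -> 22 -> 31 -> None


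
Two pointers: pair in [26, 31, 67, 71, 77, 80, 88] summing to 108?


lo=0(26)+hi=6(88)=114
lo=0(26)+hi=5(80)=106
lo=1(31)+hi=5(80)=111
lo=1(31)+hi=4(77)=108

Yes: 31+77=108


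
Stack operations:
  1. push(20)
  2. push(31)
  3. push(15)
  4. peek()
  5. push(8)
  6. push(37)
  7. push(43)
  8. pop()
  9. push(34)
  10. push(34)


push(20) -> [20]
push(31) -> [20, 31]
push(15) -> [20, 31, 15]
peek()->15
push(8) -> [20, 31, 15, 8]
push(37) -> [20, 31, 15, 8, 37]
push(43) -> [20, 31, 15, 8, 37, 43]
pop()->43, [20, 31, 15, 8, 37]
push(34) -> [20, 31, 15, 8, 37, 34]
push(34) -> [20, 31, 15, 8, 37, 34, 34]

Final stack: [20, 31, 15, 8, 37, 34, 34]


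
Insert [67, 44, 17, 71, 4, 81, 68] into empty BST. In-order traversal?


Insert 67: root
Insert 44: L from 67
Insert 17: L from 67 -> L from 44
Insert 71: R from 67
Insert 4: L from 67 -> L from 44 -> L from 17
Insert 81: R from 67 -> R from 71
Insert 68: R from 67 -> L from 71

In-order: [4, 17, 44, 67, 68, 71, 81]


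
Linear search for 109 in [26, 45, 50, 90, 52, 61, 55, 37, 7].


i=0: 26!=109
i=1: 45!=109
i=2: 50!=109
i=3: 90!=109
i=4: 52!=109
i=5: 61!=109
i=6: 55!=109
i=7: 37!=109
i=8: 7!=109

Not found, 9 comps


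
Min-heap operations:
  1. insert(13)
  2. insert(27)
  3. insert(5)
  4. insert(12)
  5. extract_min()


insert(13) -> [13]
insert(27) -> [13, 27]
insert(5) -> [5, 27, 13]
insert(12) -> [5, 12, 13, 27]
extract_min()->5, [12, 27, 13]

Final heap: [12, 27, 13]


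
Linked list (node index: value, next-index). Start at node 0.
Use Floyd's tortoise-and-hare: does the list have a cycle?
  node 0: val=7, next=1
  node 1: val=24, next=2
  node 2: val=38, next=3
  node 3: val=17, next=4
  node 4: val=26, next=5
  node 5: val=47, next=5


Floyd's tortoise (slow, +1) and hare (fast, +2):
  init: slow=0, fast=0
  step 1: slow=1, fast=2
  step 2: slow=2, fast=4
  step 3: slow=3, fast=5
  step 4: slow=4, fast=5
  step 5: slow=5, fast=5
  slow == fast at node 5: cycle detected

Cycle: yes


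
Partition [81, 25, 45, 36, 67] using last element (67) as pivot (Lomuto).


Pivot: 67
  25 <= 67: swap -> [25, 81, 45, 36, 67]
  45 <= 67: swap -> [25, 45, 81, 36, 67]
  36 <= 67: swap -> [25, 45, 36, 81, 67]
Place pivot at 3: [25, 45, 36, 67, 81]

Partitioned: [25, 45, 36, 67, 81]


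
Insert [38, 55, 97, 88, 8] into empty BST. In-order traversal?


Insert 38: root
Insert 55: R from 38
Insert 97: R from 38 -> R from 55
Insert 88: R from 38 -> R from 55 -> L from 97
Insert 8: L from 38

In-order: [8, 38, 55, 88, 97]


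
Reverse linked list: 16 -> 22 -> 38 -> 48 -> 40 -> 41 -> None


Step 1: curr=16, set curr.next=prev(None) | reversed so far: 16
Step 2: curr=22, set curr.next=prev(16) | reversed so far: 22 -> 16
Step 3: curr=38, set curr.next=prev(22) | reversed so far: 38 -> 22 -> 16
Step 4: curr=48, set curr.next=prev(38) | reversed so far: 48 -> 38 -> 22 -> 16
Step 5: curr=40, set curr.next=prev(48) | reversed so far: 40 -> 48 -> 38 -> 22 -> 16
Step 6: curr=41, set curr.next=prev(40) | reversed so far: 41 -> 40 -> 48 -> 38 -> 22 -> 16

41 -> 40 -> 48 -> 38 -> 22 -> 16 -> None


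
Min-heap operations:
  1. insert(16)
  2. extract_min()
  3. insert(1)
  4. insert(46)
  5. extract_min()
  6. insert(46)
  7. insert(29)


insert(16) -> [16]
extract_min()->16, []
insert(1) -> [1]
insert(46) -> [1, 46]
extract_min()->1, [46]
insert(46) -> [46, 46]
insert(29) -> [29, 46, 46]

Final heap: [29, 46, 46]


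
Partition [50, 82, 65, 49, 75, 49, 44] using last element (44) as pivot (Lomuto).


Pivot: 44
Place pivot at 0: [44, 82, 65, 49, 75, 49, 50]

Partitioned: [44, 82, 65, 49, 75, 49, 50]


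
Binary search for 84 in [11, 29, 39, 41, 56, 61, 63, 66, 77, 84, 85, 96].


Step 1: lo=0, hi=11, mid=5, val=61
Step 2: lo=6, hi=11, mid=8, val=77
Step 3: lo=9, hi=11, mid=10, val=85
Step 4: lo=9, hi=9, mid=9, val=84

Found at index 9


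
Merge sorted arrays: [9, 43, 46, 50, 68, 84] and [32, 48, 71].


Take 9 from A
Take 32 from B
Take 43 from A
Take 46 from A
Take 48 from B
Take 50 from A
Take 68 from A
Take 71 from B

Merged: [9, 32, 43, 46, 48, 50, 68, 71, 84]


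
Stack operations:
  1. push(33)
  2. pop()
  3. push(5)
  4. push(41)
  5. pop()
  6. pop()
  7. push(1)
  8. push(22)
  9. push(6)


push(33) -> [33]
pop()->33, []
push(5) -> [5]
push(41) -> [5, 41]
pop()->41, [5]
pop()->5, []
push(1) -> [1]
push(22) -> [1, 22]
push(6) -> [1, 22, 6]

Final stack: [1, 22, 6]


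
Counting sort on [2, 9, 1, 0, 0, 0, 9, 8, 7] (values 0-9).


Input: [2, 9, 1, 0, 0, 0, 9, 8, 7]
Counts: [3, 1, 1, 0, 0, 0, 0, 1, 1, 2]

Sorted: [0, 0, 0, 1, 2, 7, 8, 9, 9]


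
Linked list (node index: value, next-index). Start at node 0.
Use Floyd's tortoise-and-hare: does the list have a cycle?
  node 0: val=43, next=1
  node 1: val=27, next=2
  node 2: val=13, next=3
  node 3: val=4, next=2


Floyd's tortoise (slow, +1) and hare (fast, +2):
  init: slow=0, fast=0
  step 1: slow=1, fast=2
  step 2: slow=2, fast=2
  slow == fast at node 2: cycle detected

Cycle: yes


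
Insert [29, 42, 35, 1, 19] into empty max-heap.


Insert 29: [29]
Insert 42: [42, 29]
Insert 35: [42, 29, 35]
Insert 1: [42, 29, 35, 1]
Insert 19: [42, 29, 35, 1, 19]

Final heap: [42, 29, 35, 1, 19]


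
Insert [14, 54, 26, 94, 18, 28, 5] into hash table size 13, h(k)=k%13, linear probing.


Insert 14: h=1 -> slot 1
Insert 54: h=2 -> slot 2
Insert 26: h=0 -> slot 0
Insert 94: h=3 -> slot 3
Insert 18: h=5 -> slot 5
Insert 28: h=2, 2 probes -> slot 4
Insert 5: h=5, 1 probes -> slot 6

Table: [26, 14, 54, 94, 28, 18, 5, None, None, None, None, None, None]


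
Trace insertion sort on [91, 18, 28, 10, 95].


Initial: [91, 18, 28, 10, 95]
Insert 18: [18, 91, 28, 10, 95]
Insert 28: [18, 28, 91, 10, 95]
Insert 10: [10, 18, 28, 91, 95]
Insert 95: [10, 18, 28, 91, 95]

Sorted: [10, 18, 28, 91, 95]


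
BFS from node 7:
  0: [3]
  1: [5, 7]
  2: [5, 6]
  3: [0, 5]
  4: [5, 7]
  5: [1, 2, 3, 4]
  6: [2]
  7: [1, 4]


Visit 7, enqueue [1, 4]
Visit 1, enqueue [5]
Visit 4, enqueue []
Visit 5, enqueue [2, 3]
Visit 2, enqueue [6]
Visit 3, enqueue [0]
Visit 6, enqueue []
Visit 0, enqueue []

BFS order: [7, 1, 4, 5, 2, 3, 6, 0]


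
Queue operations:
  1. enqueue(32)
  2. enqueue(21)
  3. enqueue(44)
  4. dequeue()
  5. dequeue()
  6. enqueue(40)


enqueue(32) -> [32]
enqueue(21) -> [32, 21]
enqueue(44) -> [32, 21, 44]
dequeue()->32, [21, 44]
dequeue()->21, [44]
enqueue(40) -> [44, 40]

Final queue: [44, 40]


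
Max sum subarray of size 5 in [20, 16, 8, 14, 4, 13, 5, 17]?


[0:5]: 62
[1:6]: 55
[2:7]: 44
[3:8]: 53

Max: 62 at [0:5]


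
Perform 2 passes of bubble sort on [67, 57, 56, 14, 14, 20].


Initial: [67, 57, 56, 14, 14, 20]
Pass 1: [57, 56, 14, 14, 20, 67] (5 swaps)
Pass 2: [56, 14, 14, 20, 57, 67] (4 swaps)

After 2 passes: [56, 14, 14, 20, 57, 67]


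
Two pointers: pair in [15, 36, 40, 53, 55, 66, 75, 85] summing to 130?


lo=0(15)+hi=7(85)=100
lo=1(36)+hi=7(85)=121
lo=2(40)+hi=7(85)=125
lo=3(53)+hi=7(85)=138
lo=3(53)+hi=6(75)=128
lo=4(55)+hi=6(75)=130

Yes: 55+75=130


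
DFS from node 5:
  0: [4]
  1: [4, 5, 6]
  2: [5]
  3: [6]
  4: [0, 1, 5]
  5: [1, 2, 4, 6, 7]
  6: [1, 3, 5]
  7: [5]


Visit 5, push [7, 6, 4, 2, 1]
Visit 1, push [6, 4]
Visit 4, push [0]
Visit 0, push []
Visit 6, push [3]
Visit 3, push []
Visit 2, push []
Visit 7, push []

DFS order: [5, 1, 4, 0, 6, 3, 2, 7]


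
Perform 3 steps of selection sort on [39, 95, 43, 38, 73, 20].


Initial: [39, 95, 43, 38, 73, 20]
Step 1: min=20 at 5
  Swap: [20, 95, 43, 38, 73, 39]
Step 2: min=38 at 3
  Swap: [20, 38, 43, 95, 73, 39]
Step 3: min=39 at 5
  Swap: [20, 38, 39, 95, 73, 43]

After 3 steps: [20, 38, 39, 95, 73, 43]


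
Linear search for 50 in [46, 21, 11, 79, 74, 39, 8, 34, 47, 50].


i=0: 46!=50
i=1: 21!=50
i=2: 11!=50
i=3: 79!=50
i=4: 74!=50
i=5: 39!=50
i=6: 8!=50
i=7: 34!=50
i=8: 47!=50
i=9: 50==50 found!

Found at 9, 10 comps


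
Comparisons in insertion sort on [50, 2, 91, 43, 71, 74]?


Algorithm: insertion sort
Input: [50, 2, 91, 43, 71, 74]
Sorted: [2, 43, 50, 71, 74, 91]

9


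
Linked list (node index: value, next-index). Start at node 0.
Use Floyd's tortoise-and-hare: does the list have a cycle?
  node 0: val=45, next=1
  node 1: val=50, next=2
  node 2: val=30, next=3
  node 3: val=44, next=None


Floyd's tortoise (slow, +1) and hare (fast, +2):
  init: slow=0, fast=0
  step 1: slow=1, fast=2
  step 2: fast 2->3->None, no cycle

Cycle: no


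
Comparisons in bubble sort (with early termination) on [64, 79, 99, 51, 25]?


Algorithm: bubble sort (with early termination)
Input: [64, 79, 99, 51, 25]
Sorted: [25, 51, 64, 79, 99]

10


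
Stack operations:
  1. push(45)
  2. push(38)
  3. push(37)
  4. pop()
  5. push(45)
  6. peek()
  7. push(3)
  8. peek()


push(45) -> [45]
push(38) -> [45, 38]
push(37) -> [45, 38, 37]
pop()->37, [45, 38]
push(45) -> [45, 38, 45]
peek()->45
push(3) -> [45, 38, 45, 3]
peek()->3

Final stack: [45, 38, 45, 3]


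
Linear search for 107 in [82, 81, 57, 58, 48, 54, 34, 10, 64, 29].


i=0: 82!=107
i=1: 81!=107
i=2: 57!=107
i=3: 58!=107
i=4: 48!=107
i=5: 54!=107
i=6: 34!=107
i=7: 10!=107
i=8: 64!=107
i=9: 29!=107

Not found, 10 comps


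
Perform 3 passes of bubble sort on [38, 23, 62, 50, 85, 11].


Initial: [38, 23, 62, 50, 85, 11]
Pass 1: [23, 38, 50, 62, 11, 85] (3 swaps)
Pass 2: [23, 38, 50, 11, 62, 85] (1 swaps)
Pass 3: [23, 38, 11, 50, 62, 85] (1 swaps)

After 3 passes: [23, 38, 11, 50, 62, 85]


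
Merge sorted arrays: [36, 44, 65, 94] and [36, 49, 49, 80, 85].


Take 36 from A
Take 36 from B
Take 44 from A
Take 49 from B
Take 49 from B
Take 65 from A
Take 80 from B
Take 85 from B

Merged: [36, 36, 44, 49, 49, 65, 80, 85, 94]


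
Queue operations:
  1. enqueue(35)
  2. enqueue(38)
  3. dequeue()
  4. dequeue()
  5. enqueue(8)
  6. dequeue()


enqueue(35) -> [35]
enqueue(38) -> [35, 38]
dequeue()->35, [38]
dequeue()->38, []
enqueue(8) -> [8]
dequeue()->8, []

Final queue: []


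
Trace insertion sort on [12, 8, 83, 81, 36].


Initial: [12, 8, 83, 81, 36]
Insert 8: [8, 12, 83, 81, 36]
Insert 83: [8, 12, 83, 81, 36]
Insert 81: [8, 12, 81, 83, 36]
Insert 36: [8, 12, 36, 81, 83]

Sorted: [8, 12, 36, 81, 83]


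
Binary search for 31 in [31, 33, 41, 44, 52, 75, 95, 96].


Step 1: lo=0, hi=7, mid=3, val=44
Step 2: lo=0, hi=2, mid=1, val=33
Step 3: lo=0, hi=0, mid=0, val=31

Found at index 0


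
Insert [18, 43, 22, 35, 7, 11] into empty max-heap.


Insert 18: [18]
Insert 43: [43, 18]
Insert 22: [43, 18, 22]
Insert 35: [43, 35, 22, 18]
Insert 7: [43, 35, 22, 18, 7]
Insert 11: [43, 35, 22, 18, 7, 11]

Final heap: [43, 35, 22, 18, 7, 11]


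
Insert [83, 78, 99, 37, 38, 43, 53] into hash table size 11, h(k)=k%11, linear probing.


Insert 83: h=6 -> slot 6
Insert 78: h=1 -> slot 1
Insert 99: h=0 -> slot 0
Insert 37: h=4 -> slot 4
Insert 38: h=5 -> slot 5
Insert 43: h=10 -> slot 10
Insert 53: h=9 -> slot 9

Table: [99, 78, None, None, 37, 38, 83, None, None, 53, 43]


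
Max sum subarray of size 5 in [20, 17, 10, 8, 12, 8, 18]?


[0:5]: 67
[1:6]: 55
[2:7]: 56

Max: 67 at [0:5]


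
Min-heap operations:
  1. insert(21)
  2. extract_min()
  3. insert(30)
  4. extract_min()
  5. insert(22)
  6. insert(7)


insert(21) -> [21]
extract_min()->21, []
insert(30) -> [30]
extract_min()->30, []
insert(22) -> [22]
insert(7) -> [7, 22]

Final heap: [7, 22]


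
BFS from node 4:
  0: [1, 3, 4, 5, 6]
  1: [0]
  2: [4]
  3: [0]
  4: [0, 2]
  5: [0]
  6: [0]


Visit 4, enqueue [0, 2]
Visit 0, enqueue [1, 3, 5, 6]
Visit 2, enqueue []
Visit 1, enqueue []
Visit 3, enqueue []
Visit 5, enqueue []
Visit 6, enqueue []

BFS order: [4, 0, 2, 1, 3, 5, 6]


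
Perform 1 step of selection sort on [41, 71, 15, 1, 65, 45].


Initial: [41, 71, 15, 1, 65, 45]
Step 1: min=1 at 3
  Swap: [1, 71, 15, 41, 65, 45]

After 1 step: [1, 71, 15, 41, 65, 45]


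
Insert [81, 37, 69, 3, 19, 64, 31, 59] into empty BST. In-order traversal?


Insert 81: root
Insert 37: L from 81
Insert 69: L from 81 -> R from 37
Insert 3: L from 81 -> L from 37
Insert 19: L from 81 -> L from 37 -> R from 3
Insert 64: L from 81 -> R from 37 -> L from 69
Insert 31: L from 81 -> L from 37 -> R from 3 -> R from 19
Insert 59: L from 81 -> R from 37 -> L from 69 -> L from 64

In-order: [3, 19, 31, 37, 59, 64, 69, 81]


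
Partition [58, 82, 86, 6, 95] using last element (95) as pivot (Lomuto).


Pivot: 95
  58 <= 95: advance i (no swap)
  82 <= 95: advance i (no swap)
  86 <= 95: advance i (no swap)
  6 <= 95: advance i (no swap)
Place pivot at 4: [58, 82, 86, 6, 95]

Partitioned: [58, 82, 86, 6, 95]


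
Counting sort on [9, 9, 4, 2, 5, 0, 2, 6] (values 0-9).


Input: [9, 9, 4, 2, 5, 0, 2, 6]
Counts: [1, 0, 2, 0, 1, 1, 1, 0, 0, 2]

Sorted: [0, 2, 2, 4, 5, 6, 9, 9]


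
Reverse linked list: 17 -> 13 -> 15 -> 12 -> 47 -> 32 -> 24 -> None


Step 1: curr=17, set curr.next=prev(None) | reversed so far: 17
Step 2: curr=13, set curr.next=prev(17) | reversed so far: 13 -> 17
Step 3: curr=15, set curr.next=prev(13) | reversed so far: 15 -> 13 -> 17
Step 4: curr=12, set curr.next=prev(15) | reversed so far: 12 -> 15 -> 13 -> 17
Step 5: curr=47, set curr.next=prev(12) | reversed so far: 47 -> 12 -> 15 -> 13 -> 17
Step 6: curr=32, set curr.next=prev(47) | reversed so far: 32 -> 47 -> 12 -> 15 -> 13 -> 17
Step 7: curr=24, set curr.next=prev(32) | reversed so far: 24 -> 32 -> 47 -> 12 -> 15 -> 13 -> 17

24 -> 32 -> 47 -> 12 -> 15 -> 13 -> 17 -> None


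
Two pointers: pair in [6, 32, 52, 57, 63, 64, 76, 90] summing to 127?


lo=0(6)+hi=7(90)=96
lo=1(32)+hi=7(90)=122
lo=2(52)+hi=7(90)=142
lo=2(52)+hi=6(76)=128
lo=2(52)+hi=5(64)=116
lo=3(57)+hi=5(64)=121
lo=4(63)+hi=5(64)=127

Yes: 63+64=127


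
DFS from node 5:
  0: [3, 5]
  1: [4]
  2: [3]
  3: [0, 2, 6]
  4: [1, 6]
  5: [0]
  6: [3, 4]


Visit 5, push [0]
Visit 0, push [3]
Visit 3, push [6, 2]
Visit 2, push []
Visit 6, push [4]
Visit 4, push [1]
Visit 1, push []

DFS order: [5, 0, 3, 2, 6, 4, 1]


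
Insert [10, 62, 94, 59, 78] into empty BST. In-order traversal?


Insert 10: root
Insert 62: R from 10
Insert 94: R from 10 -> R from 62
Insert 59: R from 10 -> L from 62
Insert 78: R from 10 -> R from 62 -> L from 94

In-order: [10, 59, 62, 78, 94]


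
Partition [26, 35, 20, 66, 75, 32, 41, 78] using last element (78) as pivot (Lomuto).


Pivot: 78
  26 <= 78: advance i (no swap)
  35 <= 78: advance i (no swap)
  20 <= 78: advance i (no swap)
  66 <= 78: advance i (no swap)
  75 <= 78: advance i (no swap)
  32 <= 78: advance i (no swap)
  41 <= 78: advance i (no swap)
Place pivot at 7: [26, 35, 20, 66, 75, 32, 41, 78]

Partitioned: [26, 35, 20, 66, 75, 32, 41, 78]


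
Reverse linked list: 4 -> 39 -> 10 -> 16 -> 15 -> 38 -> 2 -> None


Step 1: curr=4, set curr.next=prev(None) | reversed so far: 4
Step 2: curr=39, set curr.next=prev(4) | reversed so far: 39 -> 4
Step 3: curr=10, set curr.next=prev(39) | reversed so far: 10 -> 39 -> 4
Step 4: curr=16, set curr.next=prev(10) | reversed so far: 16 -> 10 -> 39 -> 4
Step 5: curr=15, set curr.next=prev(16) | reversed so far: 15 -> 16 -> 10 -> 39 -> 4
Step 6: curr=38, set curr.next=prev(15) | reversed so far: 38 -> 15 -> 16 -> 10 -> 39 -> 4
Step 7: curr=2, set curr.next=prev(38) | reversed so far: 2 -> 38 -> 15 -> 16 -> 10 -> 39 -> 4

2 -> 38 -> 15 -> 16 -> 10 -> 39 -> 4 -> None


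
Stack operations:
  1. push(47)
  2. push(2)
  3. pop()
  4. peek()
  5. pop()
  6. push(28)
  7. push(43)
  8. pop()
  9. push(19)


push(47) -> [47]
push(2) -> [47, 2]
pop()->2, [47]
peek()->47
pop()->47, []
push(28) -> [28]
push(43) -> [28, 43]
pop()->43, [28]
push(19) -> [28, 19]

Final stack: [28, 19]


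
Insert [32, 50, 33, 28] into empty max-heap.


Insert 32: [32]
Insert 50: [50, 32]
Insert 33: [50, 32, 33]
Insert 28: [50, 32, 33, 28]

Final heap: [50, 32, 33, 28]


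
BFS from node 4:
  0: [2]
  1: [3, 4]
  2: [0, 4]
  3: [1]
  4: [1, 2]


Visit 4, enqueue [1, 2]
Visit 1, enqueue [3]
Visit 2, enqueue [0]
Visit 3, enqueue []
Visit 0, enqueue []

BFS order: [4, 1, 2, 3, 0]


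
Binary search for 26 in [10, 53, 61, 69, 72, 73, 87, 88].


Step 1: lo=0, hi=7, mid=3, val=69
Step 2: lo=0, hi=2, mid=1, val=53
Step 3: lo=0, hi=0, mid=0, val=10

Not found


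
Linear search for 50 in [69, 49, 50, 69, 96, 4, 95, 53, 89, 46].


i=0: 69!=50
i=1: 49!=50
i=2: 50==50 found!

Found at 2, 3 comps


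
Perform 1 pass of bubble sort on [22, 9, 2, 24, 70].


Initial: [22, 9, 2, 24, 70]
Pass 1: [9, 2, 22, 24, 70] (2 swaps)

After 1 pass: [9, 2, 22, 24, 70]


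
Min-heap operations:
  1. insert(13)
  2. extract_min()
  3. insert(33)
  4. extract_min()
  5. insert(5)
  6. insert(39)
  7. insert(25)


insert(13) -> [13]
extract_min()->13, []
insert(33) -> [33]
extract_min()->33, []
insert(5) -> [5]
insert(39) -> [5, 39]
insert(25) -> [5, 39, 25]

Final heap: [5, 39, 25]


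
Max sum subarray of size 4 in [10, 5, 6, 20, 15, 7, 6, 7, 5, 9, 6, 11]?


[0:4]: 41
[1:5]: 46
[2:6]: 48
[3:7]: 48
[4:8]: 35
[5:9]: 25
[6:10]: 27
[7:11]: 27
[8:12]: 31

Max: 48 at [2:6]


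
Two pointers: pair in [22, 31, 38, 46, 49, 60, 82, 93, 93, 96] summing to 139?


lo=0(22)+hi=9(96)=118
lo=1(31)+hi=9(96)=127
lo=2(38)+hi=9(96)=134
lo=3(46)+hi=9(96)=142
lo=3(46)+hi=8(93)=139

Yes: 46+93=139


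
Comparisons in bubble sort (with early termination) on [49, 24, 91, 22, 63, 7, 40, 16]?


Algorithm: bubble sort (with early termination)
Input: [49, 24, 91, 22, 63, 7, 40, 16]
Sorted: [7, 16, 22, 24, 40, 49, 63, 91]

28


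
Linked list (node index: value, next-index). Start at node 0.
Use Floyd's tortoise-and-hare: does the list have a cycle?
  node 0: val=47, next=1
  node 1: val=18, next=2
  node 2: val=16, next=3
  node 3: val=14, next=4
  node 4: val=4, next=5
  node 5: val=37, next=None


Floyd's tortoise (slow, +1) and hare (fast, +2):
  init: slow=0, fast=0
  step 1: slow=1, fast=2
  step 2: slow=2, fast=4
  step 3: fast 4->5->None, no cycle

Cycle: no


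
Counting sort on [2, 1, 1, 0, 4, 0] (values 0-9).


Input: [2, 1, 1, 0, 4, 0]
Counts: [2, 2, 1, 0, 1, 0, 0, 0, 0, 0]

Sorted: [0, 0, 1, 1, 2, 4]


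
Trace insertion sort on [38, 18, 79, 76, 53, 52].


Initial: [38, 18, 79, 76, 53, 52]
Insert 18: [18, 38, 79, 76, 53, 52]
Insert 79: [18, 38, 79, 76, 53, 52]
Insert 76: [18, 38, 76, 79, 53, 52]
Insert 53: [18, 38, 53, 76, 79, 52]
Insert 52: [18, 38, 52, 53, 76, 79]

Sorted: [18, 38, 52, 53, 76, 79]


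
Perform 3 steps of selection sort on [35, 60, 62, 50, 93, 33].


Initial: [35, 60, 62, 50, 93, 33]
Step 1: min=33 at 5
  Swap: [33, 60, 62, 50, 93, 35]
Step 2: min=35 at 5
  Swap: [33, 35, 62, 50, 93, 60]
Step 3: min=50 at 3
  Swap: [33, 35, 50, 62, 93, 60]

After 3 steps: [33, 35, 50, 62, 93, 60]


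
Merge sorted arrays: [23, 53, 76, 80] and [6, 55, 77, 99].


Take 6 from B
Take 23 from A
Take 53 from A
Take 55 from B
Take 76 from A
Take 77 from B
Take 80 from A

Merged: [6, 23, 53, 55, 76, 77, 80, 99]


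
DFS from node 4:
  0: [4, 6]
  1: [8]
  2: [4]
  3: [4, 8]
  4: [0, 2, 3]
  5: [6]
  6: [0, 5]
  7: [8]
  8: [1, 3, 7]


Visit 4, push [3, 2, 0]
Visit 0, push [6]
Visit 6, push [5]
Visit 5, push []
Visit 2, push []
Visit 3, push [8]
Visit 8, push [7, 1]
Visit 1, push []
Visit 7, push []

DFS order: [4, 0, 6, 5, 2, 3, 8, 1, 7]


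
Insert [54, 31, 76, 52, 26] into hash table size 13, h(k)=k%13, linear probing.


Insert 54: h=2 -> slot 2
Insert 31: h=5 -> slot 5
Insert 76: h=11 -> slot 11
Insert 52: h=0 -> slot 0
Insert 26: h=0, 1 probes -> slot 1

Table: [52, 26, 54, None, None, 31, None, None, None, None, None, 76, None]


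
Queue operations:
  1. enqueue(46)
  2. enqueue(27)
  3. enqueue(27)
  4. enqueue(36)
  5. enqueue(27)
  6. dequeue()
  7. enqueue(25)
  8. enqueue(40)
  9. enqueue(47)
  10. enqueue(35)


enqueue(46) -> [46]
enqueue(27) -> [46, 27]
enqueue(27) -> [46, 27, 27]
enqueue(36) -> [46, 27, 27, 36]
enqueue(27) -> [46, 27, 27, 36, 27]
dequeue()->46, [27, 27, 36, 27]
enqueue(25) -> [27, 27, 36, 27, 25]
enqueue(40) -> [27, 27, 36, 27, 25, 40]
enqueue(47) -> [27, 27, 36, 27, 25, 40, 47]
enqueue(35) -> [27, 27, 36, 27, 25, 40, 47, 35]

Final queue: [27, 27, 36, 27, 25, 40, 47, 35]


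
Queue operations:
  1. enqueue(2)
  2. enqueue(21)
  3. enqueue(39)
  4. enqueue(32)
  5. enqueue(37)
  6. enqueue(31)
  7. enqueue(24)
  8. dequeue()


enqueue(2) -> [2]
enqueue(21) -> [2, 21]
enqueue(39) -> [2, 21, 39]
enqueue(32) -> [2, 21, 39, 32]
enqueue(37) -> [2, 21, 39, 32, 37]
enqueue(31) -> [2, 21, 39, 32, 37, 31]
enqueue(24) -> [2, 21, 39, 32, 37, 31, 24]
dequeue()->2, [21, 39, 32, 37, 31, 24]

Final queue: [21, 39, 32, 37, 31, 24]


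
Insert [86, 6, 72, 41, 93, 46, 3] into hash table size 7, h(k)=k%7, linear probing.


Insert 86: h=2 -> slot 2
Insert 6: h=6 -> slot 6
Insert 72: h=2, 1 probes -> slot 3
Insert 41: h=6, 1 probes -> slot 0
Insert 93: h=2, 2 probes -> slot 4
Insert 46: h=4, 1 probes -> slot 5
Insert 3: h=3, 5 probes -> slot 1

Table: [41, 3, 86, 72, 93, 46, 6]


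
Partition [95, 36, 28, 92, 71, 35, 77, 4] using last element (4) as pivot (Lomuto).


Pivot: 4
Place pivot at 0: [4, 36, 28, 92, 71, 35, 77, 95]

Partitioned: [4, 36, 28, 92, 71, 35, 77, 95]


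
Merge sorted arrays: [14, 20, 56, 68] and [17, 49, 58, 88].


Take 14 from A
Take 17 from B
Take 20 from A
Take 49 from B
Take 56 from A
Take 58 from B
Take 68 from A

Merged: [14, 17, 20, 49, 56, 58, 68, 88]


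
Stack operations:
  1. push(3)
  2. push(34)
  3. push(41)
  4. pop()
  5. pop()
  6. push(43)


push(3) -> [3]
push(34) -> [3, 34]
push(41) -> [3, 34, 41]
pop()->41, [3, 34]
pop()->34, [3]
push(43) -> [3, 43]

Final stack: [3, 43]


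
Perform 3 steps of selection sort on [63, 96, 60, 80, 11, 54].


Initial: [63, 96, 60, 80, 11, 54]
Step 1: min=11 at 4
  Swap: [11, 96, 60, 80, 63, 54]
Step 2: min=54 at 5
  Swap: [11, 54, 60, 80, 63, 96]
Step 3: min=60 at 2
  Swap: [11, 54, 60, 80, 63, 96]

After 3 steps: [11, 54, 60, 80, 63, 96]


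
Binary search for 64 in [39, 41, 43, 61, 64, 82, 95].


Step 1: lo=0, hi=6, mid=3, val=61
Step 2: lo=4, hi=6, mid=5, val=82
Step 3: lo=4, hi=4, mid=4, val=64

Found at index 4


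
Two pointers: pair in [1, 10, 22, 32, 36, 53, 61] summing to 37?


lo=0(1)+hi=6(61)=62
lo=0(1)+hi=5(53)=54
lo=0(1)+hi=4(36)=37

Yes: 1+36=37


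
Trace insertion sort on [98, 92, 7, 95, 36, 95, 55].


Initial: [98, 92, 7, 95, 36, 95, 55]
Insert 92: [92, 98, 7, 95, 36, 95, 55]
Insert 7: [7, 92, 98, 95, 36, 95, 55]
Insert 95: [7, 92, 95, 98, 36, 95, 55]
Insert 36: [7, 36, 92, 95, 98, 95, 55]
Insert 95: [7, 36, 92, 95, 95, 98, 55]
Insert 55: [7, 36, 55, 92, 95, 95, 98]

Sorted: [7, 36, 55, 92, 95, 95, 98]


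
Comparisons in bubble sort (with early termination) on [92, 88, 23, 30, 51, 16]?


Algorithm: bubble sort (with early termination)
Input: [92, 88, 23, 30, 51, 16]
Sorted: [16, 23, 30, 51, 88, 92]

15


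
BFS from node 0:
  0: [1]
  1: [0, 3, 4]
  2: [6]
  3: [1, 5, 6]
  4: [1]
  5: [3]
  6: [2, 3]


Visit 0, enqueue [1]
Visit 1, enqueue [3, 4]
Visit 3, enqueue [5, 6]
Visit 4, enqueue []
Visit 5, enqueue []
Visit 6, enqueue [2]
Visit 2, enqueue []

BFS order: [0, 1, 3, 4, 5, 6, 2]


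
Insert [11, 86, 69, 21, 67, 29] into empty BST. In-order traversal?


Insert 11: root
Insert 86: R from 11
Insert 69: R from 11 -> L from 86
Insert 21: R from 11 -> L from 86 -> L from 69
Insert 67: R from 11 -> L from 86 -> L from 69 -> R from 21
Insert 29: R from 11 -> L from 86 -> L from 69 -> R from 21 -> L from 67

In-order: [11, 21, 29, 67, 69, 86]


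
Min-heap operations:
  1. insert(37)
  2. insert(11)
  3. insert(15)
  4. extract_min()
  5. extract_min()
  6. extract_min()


insert(37) -> [37]
insert(11) -> [11, 37]
insert(15) -> [11, 37, 15]
extract_min()->11, [15, 37]
extract_min()->15, [37]
extract_min()->37, []

Final heap: []


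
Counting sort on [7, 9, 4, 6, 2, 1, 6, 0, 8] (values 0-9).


Input: [7, 9, 4, 6, 2, 1, 6, 0, 8]
Counts: [1, 1, 1, 0, 1, 0, 2, 1, 1, 1]

Sorted: [0, 1, 2, 4, 6, 6, 7, 8, 9]


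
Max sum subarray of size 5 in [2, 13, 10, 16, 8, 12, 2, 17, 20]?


[0:5]: 49
[1:6]: 59
[2:7]: 48
[3:8]: 55
[4:9]: 59

Max: 59 at [1:6]


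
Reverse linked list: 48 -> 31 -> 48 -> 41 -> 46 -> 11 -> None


Step 1: curr=48, set curr.next=prev(None) | reversed so far: 48
Step 2: curr=31, set curr.next=prev(48) | reversed so far: 31 -> 48
Step 3: curr=48, set curr.next=prev(31) | reversed so far: 48 -> 31 -> 48
Step 4: curr=41, set curr.next=prev(48) | reversed so far: 41 -> 48 -> 31 -> 48
Step 5: curr=46, set curr.next=prev(41) | reversed so far: 46 -> 41 -> 48 -> 31 -> 48
Step 6: curr=11, set curr.next=prev(46) | reversed so far: 11 -> 46 -> 41 -> 48 -> 31 -> 48

11 -> 46 -> 41 -> 48 -> 31 -> 48 -> None


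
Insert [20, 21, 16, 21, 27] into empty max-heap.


Insert 20: [20]
Insert 21: [21, 20]
Insert 16: [21, 20, 16]
Insert 21: [21, 21, 16, 20]
Insert 27: [27, 21, 16, 20, 21]

Final heap: [27, 21, 16, 20, 21]


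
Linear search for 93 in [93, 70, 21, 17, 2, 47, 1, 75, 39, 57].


i=0: 93==93 found!

Found at 0, 1 comps


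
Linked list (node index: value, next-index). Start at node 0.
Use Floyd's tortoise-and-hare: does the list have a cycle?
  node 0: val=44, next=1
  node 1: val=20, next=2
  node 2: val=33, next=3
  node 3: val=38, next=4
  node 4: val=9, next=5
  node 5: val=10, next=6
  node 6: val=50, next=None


Floyd's tortoise (slow, +1) and hare (fast, +2):
  init: slow=0, fast=0
  step 1: slow=1, fast=2
  step 2: slow=2, fast=4
  step 3: slow=3, fast=6
  step 4: fast -> None, no cycle

Cycle: no


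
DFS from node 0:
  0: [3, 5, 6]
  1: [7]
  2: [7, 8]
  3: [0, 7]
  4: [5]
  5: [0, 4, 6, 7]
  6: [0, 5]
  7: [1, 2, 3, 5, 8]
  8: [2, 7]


Visit 0, push [6, 5, 3]
Visit 3, push [7]
Visit 7, push [8, 5, 2, 1]
Visit 1, push []
Visit 2, push [8]
Visit 8, push []
Visit 5, push [6, 4]
Visit 4, push []
Visit 6, push []

DFS order: [0, 3, 7, 1, 2, 8, 5, 4, 6]


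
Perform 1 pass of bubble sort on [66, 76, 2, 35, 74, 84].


Initial: [66, 76, 2, 35, 74, 84]
Pass 1: [66, 2, 35, 74, 76, 84] (3 swaps)

After 1 pass: [66, 2, 35, 74, 76, 84]


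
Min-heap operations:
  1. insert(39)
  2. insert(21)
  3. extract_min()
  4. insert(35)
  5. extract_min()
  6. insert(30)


insert(39) -> [39]
insert(21) -> [21, 39]
extract_min()->21, [39]
insert(35) -> [35, 39]
extract_min()->35, [39]
insert(30) -> [30, 39]

Final heap: [30, 39]


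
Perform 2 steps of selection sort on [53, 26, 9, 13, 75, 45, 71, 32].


Initial: [53, 26, 9, 13, 75, 45, 71, 32]
Step 1: min=9 at 2
  Swap: [9, 26, 53, 13, 75, 45, 71, 32]
Step 2: min=13 at 3
  Swap: [9, 13, 53, 26, 75, 45, 71, 32]

After 2 steps: [9, 13, 53, 26, 75, 45, 71, 32]


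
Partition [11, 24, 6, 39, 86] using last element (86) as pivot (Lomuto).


Pivot: 86
  11 <= 86: advance i (no swap)
  24 <= 86: advance i (no swap)
  6 <= 86: advance i (no swap)
  39 <= 86: advance i (no swap)
Place pivot at 4: [11, 24, 6, 39, 86]

Partitioned: [11, 24, 6, 39, 86]


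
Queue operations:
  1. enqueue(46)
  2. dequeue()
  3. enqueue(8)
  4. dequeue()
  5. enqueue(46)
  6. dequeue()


enqueue(46) -> [46]
dequeue()->46, []
enqueue(8) -> [8]
dequeue()->8, []
enqueue(46) -> [46]
dequeue()->46, []

Final queue: []


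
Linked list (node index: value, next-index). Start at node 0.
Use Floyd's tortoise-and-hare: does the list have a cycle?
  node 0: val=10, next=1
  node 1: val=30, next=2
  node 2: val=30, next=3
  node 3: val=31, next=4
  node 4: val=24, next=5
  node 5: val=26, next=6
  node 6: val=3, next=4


Floyd's tortoise (slow, +1) and hare (fast, +2):
  init: slow=0, fast=0
  step 1: slow=1, fast=2
  step 2: slow=2, fast=4
  step 3: slow=3, fast=6
  step 4: slow=4, fast=5
  step 5: slow=5, fast=4
  step 6: slow=6, fast=6
  slow == fast at node 6: cycle detected

Cycle: yes


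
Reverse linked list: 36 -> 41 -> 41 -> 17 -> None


Step 1: curr=36, set curr.next=prev(None) | reversed so far: 36
Step 2: curr=41, set curr.next=prev(36) | reversed so far: 41 -> 36
Step 3: curr=41, set curr.next=prev(41) | reversed so far: 41 -> 41 -> 36
Step 4: curr=17, set curr.next=prev(41) | reversed so far: 17 -> 41 -> 41 -> 36

17 -> 41 -> 41 -> 36 -> None


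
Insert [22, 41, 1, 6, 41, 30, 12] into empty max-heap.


Insert 22: [22]
Insert 41: [41, 22]
Insert 1: [41, 22, 1]
Insert 6: [41, 22, 1, 6]
Insert 41: [41, 41, 1, 6, 22]
Insert 30: [41, 41, 30, 6, 22, 1]
Insert 12: [41, 41, 30, 6, 22, 1, 12]

Final heap: [41, 41, 30, 6, 22, 1, 12]


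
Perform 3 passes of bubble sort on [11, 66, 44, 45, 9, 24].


Initial: [11, 66, 44, 45, 9, 24]
Pass 1: [11, 44, 45, 9, 24, 66] (4 swaps)
Pass 2: [11, 44, 9, 24, 45, 66] (2 swaps)
Pass 3: [11, 9, 24, 44, 45, 66] (2 swaps)

After 3 passes: [11, 9, 24, 44, 45, 66]


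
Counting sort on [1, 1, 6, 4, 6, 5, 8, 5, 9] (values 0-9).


Input: [1, 1, 6, 4, 6, 5, 8, 5, 9]
Counts: [0, 2, 0, 0, 1, 2, 2, 0, 1, 1]

Sorted: [1, 1, 4, 5, 5, 6, 6, 8, 9]


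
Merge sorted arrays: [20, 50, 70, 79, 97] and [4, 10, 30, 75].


Take 4 from B
Take 10 from B
Take 20 from A
Take 30 from B
Take 50 from A
Take 70 from A
Take 75 from B

Merged: [4, 10, 20, 30, 50, 70, 75, 79, 97]


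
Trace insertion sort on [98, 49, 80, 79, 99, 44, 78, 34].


Initial: [98, 49, 80, 79, 99, 44, 78, 34]
Insert 49: [49, 98, 80, 79, 99, 44, 78, 34]
Insert 80: [49, 80, 98, 79, 99, 44, 78, 34]
Insert 79: [49, 79, 80, 98, 99, 44, 78, 34]
Insert 99: [49, 79, 80, 98, 99, 44, 78, 34]
Insert 44: [44, 49, 79, 80, 98, 99, 78, 34]
Insert 78: [44, 49, 78, 79, 80, 98, 99, 34]
Insert 34: [34, 44, 49, 78, 79, 80, 98, 99]

Sorted: [34, 44, 49, 78, 79, 80, 98, 99]


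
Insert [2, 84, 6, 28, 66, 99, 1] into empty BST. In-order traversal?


Insert 2: root
Insert 84: R from 2
Insert 6: R from 2 -> L from 84
Insert 28: R from 2 -> L from 84 -> R from 6
Insert 66: R from 2 -> L from 84 -> R from 6 -> R from 28
Insert 99: R from 2 -> R from 84
Insert 1: L from 2

In-order: [1, 2, 6, 28, 66, 84, 99]


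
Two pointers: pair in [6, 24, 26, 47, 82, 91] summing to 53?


lo=0(6)+hi=5(91)=97
lo=0(6)+hi=4(82)=88
lo=0(6)+hi=3(47)=53

Yes: 6+47=53


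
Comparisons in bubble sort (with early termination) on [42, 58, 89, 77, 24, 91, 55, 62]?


Algorithm: bubble sort (with early termination)
Input: [42, 58, 89, 77, 24, 91, 55, 62]
Sorted: [24, 42, 55, 58, 62, 77, 89, 91]

25


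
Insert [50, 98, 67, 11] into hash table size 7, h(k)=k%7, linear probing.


Insert 50: h=1 -> slot 1
Insert 98: h=0 -> slot 0
Insert 67: h=4 -> slot 4
Insert 11: h=4, 1 probes -> slot 5

Table: [98, 50, None, None, 67, 11, None]


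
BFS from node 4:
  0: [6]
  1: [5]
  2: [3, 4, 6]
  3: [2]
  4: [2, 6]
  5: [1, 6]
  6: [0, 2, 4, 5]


Visit 4, enqueue [2, 6]
Visit 2, enqueue [3]
Visit 6, enqueue [0, 5]
Visit 3, enqueue []
Visit 0, enqueue []
Visit 5, enqueue [1]
Visit 1, enqueue []

BFS order: [4, 2, 6, 3, 0, 5, 1]


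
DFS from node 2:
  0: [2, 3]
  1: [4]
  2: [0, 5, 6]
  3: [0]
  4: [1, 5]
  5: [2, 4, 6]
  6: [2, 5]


Visit 2, push [6, 5, 0]
Visit 0, push [3]
Visit 3, push []
Visit 5, push [6, 4]
Visit 4, push [1]
Visit 1, push []
Visit 6, push []

DFS order: [2, 0, 3, 5, 4, 1, 6]


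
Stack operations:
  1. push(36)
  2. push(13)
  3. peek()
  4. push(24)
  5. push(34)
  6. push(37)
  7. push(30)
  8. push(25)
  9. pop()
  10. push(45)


push(36) -> [36]
push(13) -> [36, 13]
peek()->13
push(24) -> [36, 13, 24]
push(34) -> [36, 13, 24, 34]
push(37) -> [36, 13, 24, 34, 37]
push(30) -> [36, 13, 24, 34, 37, 30]
push(25) -> [36, 13, 24, 34, 37, 30, 25]
pop()->25, [36, 13, 24, 34, 37, 30]
push(45) -> [36, 13, 24, 34, 37, 30, 45]

Final stack: [36, 13, 24, 34, 37, 30, 45]


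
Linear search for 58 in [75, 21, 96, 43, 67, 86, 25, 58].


i=0: 75!=58
i=1: 21!=58
i=2: 96!=58
i=3: 43!=58
i=4: 67!=58
i=5: 86!=58
i=6: 25!=58
i=7: 58==58 found!

Found at 7, 8 comps


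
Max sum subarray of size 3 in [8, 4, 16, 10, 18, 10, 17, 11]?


[0:3]: 28
[1:4]: 30
[2:5]: 44
[3:6]: 38
[4:7]: 45
[5:8]: 38

Max: 45 at [4:7]


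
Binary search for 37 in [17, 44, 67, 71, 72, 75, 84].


Step 1: lo=0, hi=6, mid=3, val=71
Step 2: lo=0, hi=2, mid=1, val=44
Step 3: lo=0, hi=0, mid=0, val=17

Not found


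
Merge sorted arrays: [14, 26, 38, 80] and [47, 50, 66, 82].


Take 14 from A
Take 26 from A
Take 38 from A
Take 47 from B
Take 50 from B
Take 66 from B
Take 80 from A

Merged: [14, 26, 38, 47, 50, 66, 80, 82]


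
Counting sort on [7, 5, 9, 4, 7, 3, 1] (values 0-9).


Input: [7, 5, 9, 4, 7, 3, 1]
Counts: [0, 1, 0, 1, 1, 1, 0, 2, 0, 1]

Sorted: [1, 3, 4, 5, 7, 7, 9]


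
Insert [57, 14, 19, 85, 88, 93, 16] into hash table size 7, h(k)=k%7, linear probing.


Insert 57: h=1 -> slot 1
Insert 14: h=0 -> slot 0
Insert 19: h=5 -> slot 5
Insert 85: h=1, 1 probes -> slot 2
Insert 88: h=4 -> slot 4
Insert 93: h=2, 1 probes -> slot 3
Insert 16: h=2, 4 probes -> slot 6

Table: [14, 57, 85, 93, 88, 19, 16]


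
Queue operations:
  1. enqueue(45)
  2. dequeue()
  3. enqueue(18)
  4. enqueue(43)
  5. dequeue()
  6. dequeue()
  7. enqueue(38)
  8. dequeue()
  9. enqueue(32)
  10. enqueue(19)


enqueue(45) -> [45]
dequeue()->45, []
enqueue(18) -> [18]
enqueue(43) -> [18, 43]
dequeue()->18, [43]
dequeue()->43, []
enqueue(38) -> [38]
dequeue()->38, []
enqueue(32) -> [32]
enqueue(19) -> [32, 19]

Final queue: [32, 19]


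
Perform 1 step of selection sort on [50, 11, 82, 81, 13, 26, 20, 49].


Initial: [50, 11, 82, 81, 13, 26, 20, 49]
Step 1: min=11 at 1
  Swap: [11, 50, 82, 81, 13, 26, 20, 49]

After 1 step: [11, 50, 82, 81, 13, 26, 20, 49]


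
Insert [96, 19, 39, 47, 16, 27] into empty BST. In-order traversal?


Insert 96: root
Insert 19: L from 96
Insert 39: L from 96 -> R from 19
Insert 47: L from 96 -> R from 19 -> R from 39
Insert 16: L from 96 -> L from 19
Insert 27: L from 96 -> R from 19 -> L from 39

In-order: [16, 19, 27, 39, 47, 96]


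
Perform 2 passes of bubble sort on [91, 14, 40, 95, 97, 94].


Initial: [91, 14, 40, 95, 97, 94]
Pass 1: [14, 40, 91, 95, 94, 97] (3 swaps)
Pass 2: [14, 40, 91, 94, 95, 97] (1 swaps)

After 2 passes: [14, 40, 91, 94, 95, 97]


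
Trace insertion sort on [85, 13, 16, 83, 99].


Initial: [85, 13, 16, 83, 99]
Insert 13: [13, 85, 16, 83, 99]
Insert 16: [13, 16, 85, 83, 99]
Insert 83: [13, 16, 83, 85, 99]
Insert 99: [13, 16, 83, 85, 99]

Sorted: [13, 16, 83, 85, 99]


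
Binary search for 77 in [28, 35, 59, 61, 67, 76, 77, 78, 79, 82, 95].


Step 1: lo=0, hi=10, mid=5, val=76
Step 2: lo=6, hi=10, mid=8, val=79
Step 3: lo=6, hi=7, mid=6, val=77

Found at index 6


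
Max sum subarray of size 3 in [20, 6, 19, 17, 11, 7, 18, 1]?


[0:3]: 45
[1:4]: 42
[2:5]: 47
[3:6]: 35
[4:7]: 36
[5:8]: 26

Max: 47 at [2:5]


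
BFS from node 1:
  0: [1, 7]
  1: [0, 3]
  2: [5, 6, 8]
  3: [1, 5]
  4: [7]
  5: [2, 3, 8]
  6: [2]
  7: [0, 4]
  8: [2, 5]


Visit 1, enqueue [0, 3]
Visit 0, enqueue [7]
Visit 3, enqueue [5]
Visit 7, enqueue [4]
Visit 5, enqueue [2, 8]
Visit 4, enqueue []
Visit 2, enqueue [6]
Visit 8, enqueue []
Visit 6, enqueue []

BFS order: [1, 0, 3, 7, 5, 4, 2, 8, 6]


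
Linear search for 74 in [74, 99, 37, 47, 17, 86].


i=0: 74==74 found!

Found at 0, 1 comps


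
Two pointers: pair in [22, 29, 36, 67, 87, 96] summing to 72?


lo=0(22)+hi=5(96)=118
lo=0(22)+hi=4(87)=109
lo=0(22)+hi=3(67)=89
lo=0(22)+hi=2(36)=58
lo=1(29)+hi=2(36)=65

No pair found


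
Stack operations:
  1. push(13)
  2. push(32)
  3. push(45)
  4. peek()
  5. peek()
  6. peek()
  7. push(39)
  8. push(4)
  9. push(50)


push(13) -> [13]
push(32) -> [13, 32]
push(45) -> [13, 32, 45]
peek()->45
peek()->45
peek()->45
push(39) -> [13, 32, 45, 39]
push(4) -> [13, 32, 45, 39, 4]
push(50) -> [13, 32, 45, 39, 4, 50]

Final stack: [13, 32, 45, 39, 4, 50]
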